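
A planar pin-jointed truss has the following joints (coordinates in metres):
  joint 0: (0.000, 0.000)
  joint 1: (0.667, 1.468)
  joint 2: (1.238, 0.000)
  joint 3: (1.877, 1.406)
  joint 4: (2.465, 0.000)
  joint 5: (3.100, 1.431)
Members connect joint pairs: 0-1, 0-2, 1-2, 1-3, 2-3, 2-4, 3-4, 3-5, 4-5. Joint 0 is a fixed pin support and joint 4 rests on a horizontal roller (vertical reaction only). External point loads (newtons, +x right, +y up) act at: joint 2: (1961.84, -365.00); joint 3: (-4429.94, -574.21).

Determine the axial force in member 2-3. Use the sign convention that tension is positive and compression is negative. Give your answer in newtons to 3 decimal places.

-2862.389

N=6 nodes, M=9 members, R=3 reactions → 2N=12, M+R=12
member 0 (0-1): L=1.6124, (cx,cy)=(0.4137,0.9104)
member 1 (0-2): L=1.2380, (cx,cy)=(1.0000,0.0000)
member 2 (1-2): L=1.5751, (cx,cy)=(0.3625,-0.9320)
member 3 (1-3): L=1.2116, (cx,cy)=(0.9987,-0.0512)
member 4 (2-3): L=1.5444, (cx,cy)=(0.4138,0.9104)
member 5 (2-4): L=1.2270, (cx,cy)=(1.0000,0.0000)
member 6 (3-4): L=1.5240, (cx,cy)=(0.3858,-0.9226)
member 7 (3-5): L=1.2233, (cx,cy)=(0.9998,0.0204)
member 8 (4-5): L=1.5656, (cx,cy)=(0.4056,0.9140)
solve A·x = −loads:
  F[0-1] = -3125.3692 N (compression)
  F[0-2] = -1175.2511 N (compression)
  F[1-2] = +3187.7121 N (tension)
  F[1-3] = -2451.6306 N (compression)
  F[2-3] = -2862.3892 N (compression)
  F[2-4] = -797.1960 N (compression)
  F[3-4] = +2066.2038 N (tension)
  F[3-5] = -0.0000 N (compression)
  F[4-5] = +0.0000 N (tension)
  Rx@0 = +2468.1000 N
  Ry@0 = +2845.4305 N
  Ry@4 = -1906.2205 N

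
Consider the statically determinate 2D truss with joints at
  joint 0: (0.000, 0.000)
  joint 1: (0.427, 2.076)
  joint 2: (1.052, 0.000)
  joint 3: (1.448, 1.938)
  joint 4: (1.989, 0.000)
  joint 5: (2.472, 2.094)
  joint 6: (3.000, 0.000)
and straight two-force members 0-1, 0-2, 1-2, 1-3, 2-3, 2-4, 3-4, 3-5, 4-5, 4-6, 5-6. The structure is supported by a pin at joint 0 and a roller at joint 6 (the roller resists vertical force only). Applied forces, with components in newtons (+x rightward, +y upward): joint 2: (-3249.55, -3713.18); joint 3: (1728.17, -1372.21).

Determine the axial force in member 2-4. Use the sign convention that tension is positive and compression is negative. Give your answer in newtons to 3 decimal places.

2467.189

N=7 nodes, M=11 members, R=3 reactions → 2N=14, M+R=14
member 0 (0-1): L=2.1195, (cx,cy)=(0.2015,0.9795)
member 1 (0-2): L=1.0520, (cx,cy)=(1.0000,0.0000)
member 2 (1-2): L=2.1680, (cx,cy)=(0.2883,-0.9575)
member 3 (1-3): L=1.0303, (cx,cy)=(0.9910,-0.1339)
member 4 (2-3): L=1.9780, (cx,cy)=(0.2002,0.9798)
member 5 (2-4): L=0.9370, (cx,cy)=(1.0000,0.0000)
member 6 (3-4): L=2.0121, (cx,cy)=(0.2689,-0.9632)
member 7 (3-5): L=1.0358, (cx,cy)=(0.9886,0.1506)
member 8 (4-5): L=2.1490, (cx,cy)=(0.2248,0.9744)
member 9 (4-6): L=1.0110, (cx,cy)=(1.0000,0.0000)
member 10 (5-6): L=2.1595, (cx,cy)=(0.2445,-0.9697)
solve A·x = −loads:
  F[0-1] = -2046.5473 N (compression)
  F[0-2] = -1109.0692 N (compression)
  F[1-2] = +2242.9261 N (tension)
  F[1-3] = -1068.5272 N (compression)
  F[2-3] = +1597.8209 N (tension)
  F[2-4] = +2467.1885 N (tension)
  F[3-4] = -3442.4270 N (compression)
  F[3-5] = -1559.3960 N (compression)
  F[4-5] = +3402.7204 N (tension)
  F[4-6] = +776.8222 N (tension)
  F[5-6] = -3177.2347 N (compression)
  Rx@0 = +1521.3800 N
  Ry@0 = +2004.5837 N
  Ry@6 = +3080.8063 N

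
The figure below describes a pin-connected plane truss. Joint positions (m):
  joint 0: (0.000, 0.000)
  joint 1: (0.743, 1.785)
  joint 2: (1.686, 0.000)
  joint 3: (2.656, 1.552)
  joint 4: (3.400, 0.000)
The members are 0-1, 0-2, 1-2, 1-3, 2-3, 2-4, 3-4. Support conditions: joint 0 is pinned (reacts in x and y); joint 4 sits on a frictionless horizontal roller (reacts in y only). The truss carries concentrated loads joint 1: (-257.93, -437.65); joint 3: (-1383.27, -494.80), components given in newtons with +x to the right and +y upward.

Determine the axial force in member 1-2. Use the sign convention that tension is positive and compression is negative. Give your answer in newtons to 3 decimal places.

978.794

N=5 nodes, M=7 members, R=3 reactions → 2N=10, M+R=10
member 0 (0-1): L=1.9335, (cx,cy)=(0.3843,0.9232)
member 1 (0-2): L=1.6860, (cx,cy)=(1.0000,0.0000)
member 2 (1-2): L=2.0188, (cx,cy)=(0.4671,-0.8842)
member 3 (1-3): L=1.9271, (cx,cy)=(0.9927,-0.1209)
member 4 (2-3): L=1.8302, (cx,cy)=(0.5300,0.8480)
member 5 (2-4): L=1.7140, (cx,cy)=(1.0000,0.0000)
member 6 (3-4): L=1.7211, (cx,cy)=(0.4323,-0.9017)
solve A·x = −loads:
  F[0-1] = -1318.3499 N (compression)
  F[0-2] = -1134.5781 N (compression)
  F[1-2] = +978.7943 N (tension)
  F[1-3] = -711.1168 N (compression)
  F[2-3] = -1020.5765 N (compression)
  F[2-4] = -136.4654 N (compression)
  F[3-4] = +315.6893 N (tension)
  Rx@0 = +1641.2000 N
  Ry@0 = +1217.1198 N
  Ry@4 = -284.6698 N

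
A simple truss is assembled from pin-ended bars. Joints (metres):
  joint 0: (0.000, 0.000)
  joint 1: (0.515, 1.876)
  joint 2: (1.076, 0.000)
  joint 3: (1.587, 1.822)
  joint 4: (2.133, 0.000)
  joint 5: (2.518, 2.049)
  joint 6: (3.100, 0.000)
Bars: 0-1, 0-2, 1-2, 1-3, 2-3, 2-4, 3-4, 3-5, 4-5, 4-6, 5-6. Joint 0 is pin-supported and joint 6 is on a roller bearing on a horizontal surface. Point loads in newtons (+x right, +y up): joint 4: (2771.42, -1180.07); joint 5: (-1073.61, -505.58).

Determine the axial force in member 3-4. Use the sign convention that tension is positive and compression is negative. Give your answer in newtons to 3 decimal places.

N=7 nodes, M=11 members, R=3 reactions → 2N=14, M+R=14
member 0 (0-1): L=1.9454, (cx,cy)=(0.2647,0.9643)
member 1 (0-2): L=1.0760, (cx,cy)=(1.0000,0.0000)
member 2 (1-2): L=1.9581, (cx,cy)=(0.2865,-0.9581)
member 3 (1-3): L=1.0734, (cx,cy)=(0.9987,-0.0503)
member 4 (2-3): L=1.8923, (cx,cy)=(0.2700,0.9628)
member 5 (2-4): L=1.0570, (cx,cy)=(1.0000,0.0000)
member 6 (3-4): L=1.9021, (cx,cy)=(0.2871,-0.9579)
member 7 (3-5): L=0.9583, (cx,cy)=(0.9715,0.2369)
member 8 (4-5): L=2.0849, (cx,cy)=(0.1847,0.9828)
member 9 (4-6): L=0.9670, (cx,cy)=(1.0000,0.0000)
member 10 (5-6): L=2.1301, (cx,cy)=(0.2732,-0.9619)
solve A·x = −loads:
  F[0-1] = -1216.0294 N (compression)
  F[0-2] = +2019.7250 N (tension)
  F[1-2] = +1259.8588 N (tension)
  F[1-3] = -683.7360 N (compression)
  F[2-3] = -1253.6177 N (compression)
  F[2-4] = +2719.2090 N (tension)
  F[3-4] = +898.5311 N (tension)
  F[3-5] = -1316.8091 N (compression)
  F[4-5] = +324.9438 N (tension)
  F[4-6] = +145.7142 N (tension)
  F[5-6] = -533.2972 N (compression)
  Rx@0 = -1697.8100 N
  Ry@0 = +1172.6459 N
  Ry@6 = +513.0041 N

898.531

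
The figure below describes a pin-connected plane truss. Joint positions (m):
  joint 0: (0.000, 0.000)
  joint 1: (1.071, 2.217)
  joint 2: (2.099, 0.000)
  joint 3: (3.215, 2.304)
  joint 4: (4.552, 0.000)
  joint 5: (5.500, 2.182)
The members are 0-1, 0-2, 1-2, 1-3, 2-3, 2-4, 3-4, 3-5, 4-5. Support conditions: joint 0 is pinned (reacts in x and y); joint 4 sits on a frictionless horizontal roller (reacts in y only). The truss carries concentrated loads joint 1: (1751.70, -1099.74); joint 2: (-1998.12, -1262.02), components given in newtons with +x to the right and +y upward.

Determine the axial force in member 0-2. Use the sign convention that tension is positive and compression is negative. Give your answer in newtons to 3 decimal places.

76.246

N=6 nodes, M=9 members, R=3 reactions → 2N=12, M+R=12
member 0 (0-1): L=2.4621, (cx,cy)=(0.4350,0.9004)
member 1 (0-2): L=2.0990, (cx,cy)=(1.0000,0.0000)
member 2 (1-2): L=2.4437, (cx,cy)=(0.4207,-0.9072)
member 3 (1-3): L=2.1458, (cx,cy)=(0.9992,0.0405)
member 4 (2-3): L=2.5601, (cx,cy)=(0.4359,0.9000)
member 5 (2-4): L=2.4530, (cx,cy)=(1.0000,0.0000)
member 6 (3-4): L=2.6638, (cx,cy)=(0.5019,-0.8649)
member 7 (3-5): L=2.2883, (cx,cy)=(0.9986,-0.0533)
member 8 (4-5): L=2.3790, (cx,cy)=(0.3985,0.9172)
solve A·x = −loads:
  F[0-1] = -741.7832 N (compression)
  F[0-2] = +76.2465 N (tension)
  F[1-2] = -558.2537 N (compression)
  F[1-3] = -1841.0417 N (compression)
  F[2-3] = +1965.0145 N (tension)
  F[2-4] = +982.9221 N (tension)
  F[3-4] = -1958.3668 N (compression)
  F[3-5] = -0.0000 N (compression)
  F[4-5] = +0.0000 N (tension)
  Rx@0 = +246.4200 N
  Ry@0 = +667.9286 N
  Ry@4 = +1693.8314 N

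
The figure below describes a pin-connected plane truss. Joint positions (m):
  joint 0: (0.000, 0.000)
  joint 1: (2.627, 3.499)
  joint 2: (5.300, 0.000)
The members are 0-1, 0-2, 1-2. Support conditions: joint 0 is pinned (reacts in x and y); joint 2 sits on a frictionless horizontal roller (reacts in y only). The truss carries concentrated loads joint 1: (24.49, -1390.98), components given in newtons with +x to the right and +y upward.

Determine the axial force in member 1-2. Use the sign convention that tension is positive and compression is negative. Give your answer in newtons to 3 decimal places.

-887.961

N=3 nodes, M=3 members, R=3 reactions → 2N=6, M+R=6
member 0 (0-1): L=4.3754, (cx,cy)=(0.6004,0.7997)
member 1 (0-2): L=5.3000, (cx,cy)=(1.0000,0.0000)
member 2 (1-2): L=4.4032, (cx,cy)=(0.6071,-0.7947)
solve A·x = −loads:
  F[0-1] = -857.0212 N (compression)
  F[0-2] = +539.0474 N (tension)
  F[1-2] = -887.9606 N (compression)
  Rx@0 = -24.4900 N
  Ry@0 = +685.3583 N
  Ry@2 = +705.6217 N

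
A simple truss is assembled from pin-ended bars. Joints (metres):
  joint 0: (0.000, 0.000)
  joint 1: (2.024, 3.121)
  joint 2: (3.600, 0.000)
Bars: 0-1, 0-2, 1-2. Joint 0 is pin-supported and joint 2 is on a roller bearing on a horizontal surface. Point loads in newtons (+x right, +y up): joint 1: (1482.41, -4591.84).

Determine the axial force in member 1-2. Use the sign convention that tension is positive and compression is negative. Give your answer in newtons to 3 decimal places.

-4331.838

N=3 nodes, M=3 members, R=3 reactions → 2N=6, M+R=6
member 0 (0-1): L=3.7198, (cx,cy)=(0.5441,0.8390)
member 1 (0-2): L=3.6000, (cx,cy)=(1.0000,0.0000)
member 2 (1-2): L=3.4963, (cx,cy)=(0.4508,-0.8926)
solve A·x = −loads:
  F[0-1] = -864.1549 N (compression)
  F[0-2] = +1952.6047 N (tension)
  F[1-2] = -4331.8379 N (compression)
  Rx@0 = -1482.4100 N
  Ry@0 = +725.0384 N
  Ry@2 = +3866.8016 N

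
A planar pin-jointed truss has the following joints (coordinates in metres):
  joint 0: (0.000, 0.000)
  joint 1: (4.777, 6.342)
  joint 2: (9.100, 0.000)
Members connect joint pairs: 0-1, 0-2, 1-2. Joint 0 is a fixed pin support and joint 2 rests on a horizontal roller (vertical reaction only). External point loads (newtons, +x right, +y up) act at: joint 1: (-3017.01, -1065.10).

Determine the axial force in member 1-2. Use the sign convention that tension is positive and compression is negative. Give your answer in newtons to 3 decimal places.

N=3 nodes, M=3 members, R=3 reactions → 2N=6, M+R=6
member 0 (0-1): L=7.9398, (cx,cy)=(0.6017,0.7988)
member 1 (0-2): L=9.1000, (cx,cy)=(1.0000,0.0000)
member 2 (1-2): L=7.6752, (cx,cy)=(0.5632,-0.8263)
solve A·x = −loads:
  F[0-1] = -3265.8224 N (compression)
  F[0-2] = -1052.1242 N (compression)
  F[1-2] = +1867.9863 N (tension)
  Rx@0 = +3017.0100 N
  Ry@0 = +2608.6049 N
  Ry@2 = -1543.5049 N

1867.986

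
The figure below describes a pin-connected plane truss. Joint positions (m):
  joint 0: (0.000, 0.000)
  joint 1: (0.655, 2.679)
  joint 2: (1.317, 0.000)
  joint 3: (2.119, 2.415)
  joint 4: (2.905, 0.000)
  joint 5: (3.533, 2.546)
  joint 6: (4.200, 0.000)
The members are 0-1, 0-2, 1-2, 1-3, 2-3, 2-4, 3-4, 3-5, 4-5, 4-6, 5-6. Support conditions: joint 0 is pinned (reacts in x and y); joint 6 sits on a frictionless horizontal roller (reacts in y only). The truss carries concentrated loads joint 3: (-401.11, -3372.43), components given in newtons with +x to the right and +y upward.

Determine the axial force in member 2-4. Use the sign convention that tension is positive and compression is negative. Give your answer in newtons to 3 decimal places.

1267.413

N=7 nodes, M=11 members, R=3 reactions → 2N=14, M+R=14
member 0 (0-1): L=2.7579, (cx,cy)=(0.2375,0.9714)
member 1 (0-2): L=1.3170, (cx,cy)=(1.0000,0.0000)
member 2 (1-2): L=2.7596, (cx,cy)=(0.2399,-0.9708)
member 3 (1-3): L=1.4876, (cx,cy)=(0.9841,-0.1775)
member 4 (2-3): L=2.5447, (cx,cy)=(0.3152,0.9490)
member 5 (2-4): L=1.5880, (cx,cy)=(1.0000,0.0000)
member 6 (3-4): L=2.5397, (cx,cy)=(0.3095,-0.9509)
member 7 (3-5): L=1.4201, (cx,cy)=(0.9957,0.0922)
member 8 (4-5): L=2.6223, (cx,cy)=(0.2395,0.9709)
member 9 (4-6): L=1.2950, (cx,cy)=(1.0000,0.0000)
member 10 (5-6): L=2.6319, (cx,cy)=(0.2534,-0.9674)
solve A·x = −loads:
  F[0-1] = -1957.6084 N (compression)
  F[0-2] = +63.8195 N (tension)
  F[1-2] = +2140.5390 N (tension)
  F[1-3] = -994.2077 N (compression)
  F[2-3] = -2189.6259 N (compression)
  F[2-4] = +1267.4134 N (tension)
  F[3-4] = -1621.3670 N (compression)
  F[3-5] = -768.9006 N (compression)
  F[4-5] = +1587.9734 N (tension)
  F[4-6] = +385.3282 N (tension)
  F[5-6] = -1520.4695 N (compression)
  Rx@0 = +401.1100 N
  Ry@0 = +1901.5970 N
  Ry@6 = +1470.8330 N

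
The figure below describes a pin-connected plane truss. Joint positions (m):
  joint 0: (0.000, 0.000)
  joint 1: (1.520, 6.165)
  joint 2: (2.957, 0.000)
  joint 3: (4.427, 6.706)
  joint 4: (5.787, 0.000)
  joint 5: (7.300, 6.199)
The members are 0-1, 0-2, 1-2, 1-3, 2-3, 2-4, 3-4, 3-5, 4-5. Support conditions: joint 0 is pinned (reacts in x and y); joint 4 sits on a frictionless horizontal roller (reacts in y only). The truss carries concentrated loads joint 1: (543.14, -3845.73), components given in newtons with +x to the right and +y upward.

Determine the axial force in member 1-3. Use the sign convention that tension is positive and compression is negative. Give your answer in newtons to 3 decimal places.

N=6 nodes, M=9 members, R=3 reactions → 2N=12, M+R=12
member 0 (0-1): L=6.3496, (cx,cy)=(0.2394,0.9709)
member 1 (0-2): L=2.9570, (cx,cy)=(1.0000,0.0000)
member 2 (1-2): L=6.3303, (cx,cy)=(0.2270,-0.9739)
member 3 (1-3): L=2.9569, (cx,cy)=(0.9831,0.1830)
member 4 (2-3): L=6.8652, (cx,cy)=(0.2141,0.9768)
member 5 (2-4): L=2.8300, (cx,cy)=(1.0000,0.0000)
member 6 (3-4): L=6.8425, (cx,cy)=(0.1988,-0.9800)
member 7 (3-5): L=2.9174, (cx,cy)=(0.9848,-0.1738)
member 8 (4-5): L=6.3810, (cx,cy)=(0.2371,0.9715)
solve A·x = −loads:
  F[0-1] = -2324.5901 N (compression)
  F[0-2] = +1099.6109 N (tension)
  F[1-2] = -1764.8833 N (compression)
  F[1-3] = -710.9750 N (compression)
  F[2-3] = +1759.6198 N (tension)
  F[2-4] = +322.1995 N (tension)
  F[3-4] = -1621.0702 N (compression)
  F[3-5] = +0.0000 N (tension)
  F[4-5] = -0.0000 N (compression)
  Rx@0 = -543.1400 N
  Ry@0 = +2257.0022 N
  Ry@4 = +1588.7278 N

-710.975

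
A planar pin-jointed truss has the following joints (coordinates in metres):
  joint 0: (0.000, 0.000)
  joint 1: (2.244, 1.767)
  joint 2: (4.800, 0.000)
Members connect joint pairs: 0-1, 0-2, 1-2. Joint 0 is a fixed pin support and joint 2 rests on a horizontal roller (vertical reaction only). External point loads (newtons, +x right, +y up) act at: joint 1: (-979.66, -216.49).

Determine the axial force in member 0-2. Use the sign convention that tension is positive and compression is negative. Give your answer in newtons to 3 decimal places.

-375.268

N=3 nodes, M=3 members, R=3 reactions → 2N=6, M+R=6
member 0 (0-1): L=2.8562, (cx,cy)=(0.7857,0.6187)
member 1 (0-2): L=4.8000, (cx,cy)=(1.0000,0.0000)
member 2 (1-2): L=3.1073, (cx,cy)=(0.8226,-0.5687)
solve A·x = −loads:
  F[0-1] = -769.2775 N (compression)
  F[0-2] = -375.2680 N (compression)
  F[1-2] = +456.2117 N (tension)
  Rx@0 = +979.6600 N
  Ry@0 = +475.9183 N
  Ry@2 = -259.4283 N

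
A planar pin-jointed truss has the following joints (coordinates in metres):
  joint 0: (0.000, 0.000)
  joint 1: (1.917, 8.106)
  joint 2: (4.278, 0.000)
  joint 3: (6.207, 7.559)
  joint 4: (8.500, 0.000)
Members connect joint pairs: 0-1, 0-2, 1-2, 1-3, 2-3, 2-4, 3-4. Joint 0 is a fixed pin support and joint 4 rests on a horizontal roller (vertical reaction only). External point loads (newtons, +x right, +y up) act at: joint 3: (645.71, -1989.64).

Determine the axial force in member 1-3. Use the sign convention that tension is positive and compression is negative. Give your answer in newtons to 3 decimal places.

20.716

N=5 nodes, M=7 members, R=3 reactions → 2N=10, M+R=10
member 0 (0-1): L=8.3296, (cx,cy)=(0.2301,0.9732)
member 1 (0-2): L=4.2780, (cx,cy)=(1.0000,0.0000)
member 2 (1-2): L=8.4428, (cx,cy)=(0.2796,-0.9601)
member 3 (1-3): L=4.3247, (cx,cy)=(0.9920,-0.1265)
member 4 (2-3): L=7.8013, (cx,cy)=(0.2473,0.9689)
member 5 (2-4): L=4.2220, (cx,cy)=(1.0000,0.0000)
member 6 (3-4): L=7.8991, (cx,cy)=(0.2903,-0.9569)
solve A·x = −loads:
  F[0-1] = +38.5256 N (tension)
  F[0-2] = +636.8436 N (tension)
  F[1-2] = -41.7785 N (compression)
  F[1-3] = +20.7159 N (tension)
  F[2-3] = +41.3971 N (tension)
  F[2-4] = +614.9243 N (tension)
  F[3-4] = -2118.3469 N (compression)
  Rx@0 = -645.7100 N
  Ry@0 = -37.4915 N
  Ry@4 = +2027.1315 N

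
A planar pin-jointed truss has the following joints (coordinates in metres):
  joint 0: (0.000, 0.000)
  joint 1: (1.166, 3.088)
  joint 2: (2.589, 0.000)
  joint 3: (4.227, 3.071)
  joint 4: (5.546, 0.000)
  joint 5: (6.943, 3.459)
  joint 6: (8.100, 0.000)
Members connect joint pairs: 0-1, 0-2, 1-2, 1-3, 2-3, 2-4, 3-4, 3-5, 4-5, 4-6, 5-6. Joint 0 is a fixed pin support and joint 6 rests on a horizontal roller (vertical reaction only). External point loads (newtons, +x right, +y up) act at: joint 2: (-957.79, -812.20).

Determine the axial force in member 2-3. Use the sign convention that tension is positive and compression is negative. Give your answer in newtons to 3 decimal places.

N=7 nodes, M=11 members, R=3 reactions → 2N=14, M+R=14
member 0 (0-1): L=3.3008, (cx,cy)=(0.3532,0.9355)
member 1 (0-2): L=2.5890, (cx,cy)=(1.0000,0.0000)
member 2 (1-2): L=3.4001, (cx,cy)=(0.4185,-0.9082)
member 3 (1-3): L=3.0610, (cx,cy)=(1.0000,-0.0056)
member 4 (2-3): L=3.4805, (cx,cy)=(0.4706,0.8823)
member 5 (2-4): L=2.9570, (cx,cy)=(1.0000,0.0000)
member 6 (3-4): L=3.3423, (cx,cy)=(0.3946,-0.9188)
member 7 (3-5): L=2.7436, (cx,cy)=(0.9899,0.1414)
member 8 (4-5): L=3.7305, (cx,cy)=(0.3745,0.9272)
member 9 (4-6): L=2.5540, (cx,cy)=(1.0000,0.0000)
member 10 (5-6): L=3.6474, (cx,cy)=(0.3172,-0.9484)
solve A·x = −loads:
  F[0-1] = -590.6778 N (compression)
  F[0-2] = -749.1346 N (compression)
  F[1-2] = +611.2872 N (tension)
  F[1-3] = -464.4968 N (compression)
  F[2-3] = +291.2986 N (tension)
  F[2-4] = +327.3993 N (tension)
  F[3-4] = -314.1618 N (compression)
  F[3-5] = -205.4832 N (compression)
  F[4-5] = +311.3165 N (tension)
  F[4-6] = +86.8346 N (tension)
  F[5-6] = -273.7409 N (compression)
  Rx@0 = +957.7900 N
  Ry@0 = +552.5968 N
  Ry@6 = +259.6032 N

291.299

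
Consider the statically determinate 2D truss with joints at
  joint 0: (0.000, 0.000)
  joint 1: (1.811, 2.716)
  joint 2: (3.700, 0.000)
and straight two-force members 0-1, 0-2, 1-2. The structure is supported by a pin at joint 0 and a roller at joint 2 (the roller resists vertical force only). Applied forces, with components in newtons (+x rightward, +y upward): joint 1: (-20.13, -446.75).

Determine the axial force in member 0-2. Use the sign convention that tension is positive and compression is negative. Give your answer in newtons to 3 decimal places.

141.807

N=3 nodes, M=3 members, R=3 reactions → 2N=6, M+R=6
member 0 (0-1): L=3.2644, (cx,cy)=(0.5548,0.8320)
member 1 (0-2): L=3.7000, (cx,cy)=(1.0000,0.0000)
member 2 (1-2): L=3.3083, (cx,cy)=(0.5710,-0.8210)
solve A·x = −loads:
  F[0-1] = -291.8985 N (compression)
  F[0-2] = +141.8068 N (tension)
  F[1-2] = -248.3548 N (compression)
  Rx@0 = +20.1300 N
  Ry@0 = +242.8605 N
  Ry@2 = +203.8895 N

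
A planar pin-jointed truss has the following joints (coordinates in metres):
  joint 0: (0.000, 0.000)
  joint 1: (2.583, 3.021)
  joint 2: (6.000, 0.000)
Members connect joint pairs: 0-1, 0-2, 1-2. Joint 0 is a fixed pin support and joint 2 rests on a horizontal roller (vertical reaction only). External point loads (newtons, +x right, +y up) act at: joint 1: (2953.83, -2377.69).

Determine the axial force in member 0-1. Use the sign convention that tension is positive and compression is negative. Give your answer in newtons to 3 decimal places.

N=3 nodes, M=3 members, R=3 reactions → 2N=6, M+R=6
member 0 (0-1): L=3.9747, (cx,cy)=(0.6499,0.7601)
member 1 (0-2): L=6.0000, (cx,cy)=(1.0000,0.0000)
member 2 (1-2): L=4.5610, (cx,cy)=(0.7492,-0.6624)
solve A·x = −loads:
  F[0-1] = +175.1964 N (tension)
  F[0-2] = +2839.9771 N (tension)
  F[1-2] = -3790.7562 N (compression)
  Rx@0 = -2953.8300 N
  Ry@0 = -133.1589 N
  Ry@2 = +2510.8490 N

175.196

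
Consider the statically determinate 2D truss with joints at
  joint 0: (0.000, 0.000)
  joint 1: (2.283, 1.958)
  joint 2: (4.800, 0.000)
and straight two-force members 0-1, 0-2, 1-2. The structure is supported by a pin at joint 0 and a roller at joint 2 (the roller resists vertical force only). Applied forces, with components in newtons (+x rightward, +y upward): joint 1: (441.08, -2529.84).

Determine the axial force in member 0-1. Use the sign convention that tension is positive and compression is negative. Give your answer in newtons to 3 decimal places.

-1761.356

N=3 nodes, M=3 members, R=3 reactions → 2N=6, M+R=6
member 0 (0-1): L=3.0076, (cx,cy)=(0.7591,0.6510)
member 1 (0-2): L=4.8000, (cx,cy)=(1.0000,0.0000)
member 2 (1-2): L=3.1889, (cx,cy)=(0.7893,-0.6140)
solve A·x = −loads:
  F[0-1] = -1761.3558 N (compression)
  F[0-2] = +1778.0703 N (tension)
  F[1-2] = -2252.7135 N (compression)
  Rx@0 = -441.0800 N
  Ry@0 = +1146.6610 N
  Ry@2 = +1383.1790 N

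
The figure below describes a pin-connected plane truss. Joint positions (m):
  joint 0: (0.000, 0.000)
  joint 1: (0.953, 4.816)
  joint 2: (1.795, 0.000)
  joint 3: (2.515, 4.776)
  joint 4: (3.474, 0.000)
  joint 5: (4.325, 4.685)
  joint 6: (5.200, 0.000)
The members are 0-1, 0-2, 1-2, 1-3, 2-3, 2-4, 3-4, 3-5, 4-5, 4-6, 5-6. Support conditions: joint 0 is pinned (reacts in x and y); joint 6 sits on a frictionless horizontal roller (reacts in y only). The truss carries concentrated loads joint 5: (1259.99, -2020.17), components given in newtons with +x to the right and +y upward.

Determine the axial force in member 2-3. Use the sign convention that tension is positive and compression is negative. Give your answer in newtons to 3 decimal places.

811.967

N=7 nodes, M=11 members, R=3 reactions → 2N=14, M+R=14
member 0 (0-1): L=4.9094, (cx,cy)=(0.1941,0.9810)
member 1 (0-2): L=1.7950, (cx,cy)=(1.0000,0.0000)
member 2 (1-2): L=4.8891, (cx,cy)=(0.1722,-0.9851)
member 3 (1-3): L=1.5625, (cx,cy)=(0.9997,-0.0256)
member 4 (2-3): L=4.8300, (cx,cy)=(0.1491,0.9888)
member 5 (2-4): L=1.6790, (cx,cy)=(1.0000,0.0000)
member 6 (3-4): L=4.8713, (cx,cy)=(0.1969,-0.9804)
member 7 (3-5): L=1.8123, (cx,cy)=(0.9987,-0.0502)
member 8 (4-5): L=4.7617, (cx,cy)=(0.1787,0.9839)
member 9 (4-6): L=1.7260, (cx,cy)=(1.0000,0.0000)
member 10 (5-6): L=4.7660, (cx,cy)=(0.1836,-0.9830)
solve A·x = −loads:
  F[0-1] = +810.6909 N (tension)
  F[0-2] = +1102.6203 N (tension)
  F[1-2] = -815.0734 N (compression)
  F[1-3] = +297.8405 N (tension)
  F[2-3] = +811.9671 N (tension)
  F[2-4] = +841.2077 N (tension)
  F[3-4] = -841.1101 N (compression)
  F[3-5] = +585.1065 N (tension)
  F[4-5] = +838.1439 N (tension)
  F[4-6] = +525.8293 N (tension)
  F[5-6] = -2864.1228 N (compression)
  Rx@0 = -1259.9900 N
  Ry@0 = -795.2701 N
  Ry@6 = +2815.4401 N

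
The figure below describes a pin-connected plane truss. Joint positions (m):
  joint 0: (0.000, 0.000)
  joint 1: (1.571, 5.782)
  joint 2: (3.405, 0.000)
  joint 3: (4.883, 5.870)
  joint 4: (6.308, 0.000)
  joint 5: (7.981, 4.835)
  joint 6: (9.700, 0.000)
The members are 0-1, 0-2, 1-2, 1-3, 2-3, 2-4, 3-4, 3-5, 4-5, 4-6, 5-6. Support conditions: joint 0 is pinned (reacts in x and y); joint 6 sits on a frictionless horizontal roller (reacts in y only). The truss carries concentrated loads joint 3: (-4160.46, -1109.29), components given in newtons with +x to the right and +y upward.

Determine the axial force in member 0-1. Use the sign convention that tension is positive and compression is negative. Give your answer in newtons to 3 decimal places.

-3179.844

N=7 nodes, M=11 members, R=3 reactions → 2N=14, M+R=14
member 0 (0-1): L=5.9916, (cx,cy)=(0.2622,0.9650)
member 1 (0-2): L=3.4050, (cx,cy)=(1.0000,0.0000)
member 2 (1-2): L=6.0659, (cx,cy)=(0.3023,-0.9532)
member 3 (1-3): L=3.3132, (cx,cy)=(0.9996,0.0266)
member 4 (2-3): L=6.0532, (cx,cy)=(0.2442,0.9697)
member 5 (2-4): L=2.9030, (cx,cy)=(1.0000,0.0000)
member 6 (3-4): L=6.0405, (cx,cy)=(0.2359,-0.9718)
member 7 (3-5): L=3.2663, (cx,cy)=(0.9485,-0.3169)
member 8 (4-5): L=5.1163, (cx,cy)=(0.3270,0.9450)
member 9 (4-6): L=3.3920, (cx,cy)=(1.0000,0.0000)
member 10 (5-6): L=5.1315, (cx,cy)=(0.3350,-0.9422)
solve A·x = −loads:
  F[0-1] = -3179.8437 N (compression)
  F[0-2] = -3326.7071 N (compression)
  F[1-2] = +3169.3092 N (tension)
  F[1-3] = -1792.6138 N (compression)
  F[2-3] = -3115.2697 N (compression)
  F[2-4] = -1607.8299 N (compression)
  F[3-4] = +1592.6198 N (tension)
  F[3-5] = +1299.0603 N (tension)
  F[4-5] = -1637.7004 N (compression)
  F[4-6] = -696.5960 N (compression)
  F[5-6] = +2079.4503 N (tension)
  Rx@0 = +4160.4600 N
  Ry@0 = +3068.5928 N
  Ry@6 = -1959.3028 N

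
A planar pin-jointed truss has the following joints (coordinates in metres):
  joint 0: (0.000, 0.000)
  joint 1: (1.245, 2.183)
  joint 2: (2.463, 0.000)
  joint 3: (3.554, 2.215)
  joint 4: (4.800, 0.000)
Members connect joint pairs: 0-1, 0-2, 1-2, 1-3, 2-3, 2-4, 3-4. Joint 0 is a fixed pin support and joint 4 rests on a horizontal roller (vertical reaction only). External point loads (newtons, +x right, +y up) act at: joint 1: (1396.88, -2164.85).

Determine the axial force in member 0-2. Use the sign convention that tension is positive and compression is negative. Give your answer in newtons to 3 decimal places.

1948.976

N=5 nodes, M=7 members, R=3 reactions → 2N=10, M+R=10
member 0 (0-1): L=2.5131, (cx,cy)=(0.4954,0.8687)
member 1 (0-2): L=2.4630, (cx,cy)=(1.0000,0.0000)
member 2 (1-2): L=2.4998, (cx,cy)=(0.4872,-0.8733)
member 3 (1-3): L=2.3092, (cx,cy)=(0.9999,0.0139)
member 4 (2-3): L=2.4691, (cx,cy)=(0.4419,0.8971)
member 5 (2-4): L=2.3370, (cx,cy)=(1.0000,0.0000)
member 6 (3-4): L=2.5414, (cx,cy)=(0.4903,-0.8716)
solve A·x = −loads:
  F[0-1] = -1114.4218 N (compression)
  F[0-2] = +1948.9760 N (tension)
  F[1-2] = -1390.6568 N (compression)
  F[1-3] = -1271.5166 N (compression)
  F[2-3] = +1353.7384 N (tension)
  F[2-4] = +673.2323 N (tension)
  F[3-4] = -1373.1590 N (compression)
  Rx@0 = -1396.8800 N
  Ry@0 = +968.0526 N
  Ry@4 = +1196.7974 N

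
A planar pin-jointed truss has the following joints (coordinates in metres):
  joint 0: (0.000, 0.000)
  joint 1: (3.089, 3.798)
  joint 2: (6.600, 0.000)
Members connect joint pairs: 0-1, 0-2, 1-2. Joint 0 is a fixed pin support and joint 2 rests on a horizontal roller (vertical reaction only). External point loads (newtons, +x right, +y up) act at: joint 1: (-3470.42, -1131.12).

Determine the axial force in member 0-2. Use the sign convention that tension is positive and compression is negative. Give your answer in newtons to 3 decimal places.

N=3 nodes, M=3 members, R=3 reactions → 2N=6, M+R=6
member 0 (0-1): L=4.8956, (cx,cy)=(0.6310,0.7758)
member 1 (0-2): L=6.6000, (cx,cy)=(1.0000,0.0000)
member 2 (1-2): L=5.1722, (cx,cy)=(0.6788,-0.7343)
solve A·x = −loads:
  F[0-1] = -3349.8138 N (compression)
  F[0-2] = -1356.7644 N (compression)
  F[1-2] = +1998.7162 N (tension)
  Rx@0 = +3470.4200 N
  Ry@0 = +2598.7905 N
  Ry@2 = -1467.6705 N

-1356.764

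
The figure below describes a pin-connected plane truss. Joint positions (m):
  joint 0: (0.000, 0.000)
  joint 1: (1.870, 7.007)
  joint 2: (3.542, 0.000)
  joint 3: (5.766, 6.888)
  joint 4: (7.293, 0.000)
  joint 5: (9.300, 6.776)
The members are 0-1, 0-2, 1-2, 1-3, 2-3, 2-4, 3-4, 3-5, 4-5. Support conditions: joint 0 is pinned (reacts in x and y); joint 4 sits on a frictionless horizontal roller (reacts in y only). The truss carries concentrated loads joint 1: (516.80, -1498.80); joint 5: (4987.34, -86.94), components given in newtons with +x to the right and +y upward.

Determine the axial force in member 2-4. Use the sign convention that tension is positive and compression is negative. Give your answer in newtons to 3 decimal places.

1283.604

N=6 nodes, M=9 members, R=3 reactions → 2N=12, M+R=12
member 0 (0-1): L=7.2522, (cx,cy)=(0.2579,0.9662)
member 1 (0-2): L=3.5420, (cx,cy)=(1.0000,0.0000)
member 2 (1-2): L=7.2037, (cx,cy)=(0.2321,-0.9727)
member 3 (1-3): L=3.8978, (cx,cy)=(0.9995,-0.0305)
member 4 (2-3): L=7.2381, (cx,cy)=(0.3073,0.9516)
member 5 (2-4): L=3.7510, (cx,cy)=(1.0000,0.0000)
member 6 (3-4): L=7.0552, (cx,cy)=(0.2164,-0.9763)
member 7 (3-5): L=3.5358, (cx,cy)=(0.9995,-0.0317)
member 8 (4-5): L=7.0670, (cx,cy)=(0.2840,0.9588)
solve A·x = −loads:
  F[0-1] = +4181.1416 N (tension)
  F[0-2] = +4426.0266 N (tension)
  F[1-2] = -5753.6118 N (compression)
  F[1-3] = +1897.6239 N (tension)
  F[2-3] = +5880.9797 N (tension)
  F[2-4] = +1283.6043 N (tension)
  F[3-4] = -5834.2416 N (compression)
  F[3-5] = +4968.9644 N (tension)
  F[4-5] = +73.4837 N (tension)
  Rx@0 = -5504.1400 N
  Ry@0 = -4039.7545 N
  Ry@4 = +5625.4945 N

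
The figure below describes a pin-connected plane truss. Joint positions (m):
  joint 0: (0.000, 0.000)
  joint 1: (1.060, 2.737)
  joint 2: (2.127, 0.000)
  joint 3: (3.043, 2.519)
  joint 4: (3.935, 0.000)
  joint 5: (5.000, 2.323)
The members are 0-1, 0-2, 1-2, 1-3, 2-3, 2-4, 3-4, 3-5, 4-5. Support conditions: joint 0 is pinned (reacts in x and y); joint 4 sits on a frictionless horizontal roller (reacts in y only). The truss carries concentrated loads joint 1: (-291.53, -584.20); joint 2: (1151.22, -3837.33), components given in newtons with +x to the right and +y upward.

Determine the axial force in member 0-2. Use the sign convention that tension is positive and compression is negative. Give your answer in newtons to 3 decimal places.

1786.359

N=6 nodes, M=9 members, R=3 reactions → 2N=12, M+R=12
member 0 (0-1): L=2.9351, (cx,cy)=(0.3611,0.9325)
member 1 (0-2): L=2.1270, (cx,cy)=(1.0000,0.0000)
member 2 (1-2): L=2.9376, (cx,cy)=(0.3632,-0.9317)
member 3 (1-3): L=1.9949, (cx,cy)=(0.9940,-0.1093)
member 4 (2-3): L=2.6804, (cx,cy)=(0.3417,0.9398)
member 5 (2-4): L=1.8080, (cx,cy)=(1.0000,0.0000)
member 6 (3-4): L=2.6723, (cx,cy)=(0.3338,-0.9426)
member 7 (3-5): L=1.9668, (cx,cy)=(0.9950,-0.0997)
member 8 (4-5): L=2.5555, (cx,cy)=(0.4167,0.9090)
solve A·x = −loads:
  F[0-1] = -2565.9039 N (compression)
  F[0-2] = +1786.3586 N (tension)
  F[1-2] = +2106.3094 N (tension)
  F[1-3] = -1408.6241 N (compression)
  F[2-3] = +1994.9841 N (tension)
  F[2-4] = +718.4165 N (tension)
  F[3-4] = -2152.2452 N (compression)
  F[3-5] = -0.0000 N (compression)
  F[4-5] = +0.0000 N (tension)
  Rx@0 = -859.6900 N
  Ry@0 = +2392.7281 N
  Ry@4 = +2028.8019 N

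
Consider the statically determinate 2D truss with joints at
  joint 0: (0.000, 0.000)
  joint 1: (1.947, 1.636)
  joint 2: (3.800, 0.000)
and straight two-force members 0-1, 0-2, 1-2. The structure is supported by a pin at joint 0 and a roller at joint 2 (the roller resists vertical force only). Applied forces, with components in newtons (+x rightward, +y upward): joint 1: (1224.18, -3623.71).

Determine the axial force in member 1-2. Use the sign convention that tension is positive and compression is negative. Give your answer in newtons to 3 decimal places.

-3601.601

N=3 nodes, M=3 members, R=3 reactions → 2N=6, M+R=6
member 0 (0-1): L=2.5431, (cx,cy)=(0.7656,0.6433)
member 1 (0-2): L=3.8000, (cx,cy)=(1.0000,0.0000)
member 2 (1-2): L=2.4719, (cx,cy)=(0.7496,-0.6618)
solve A·x = −loads:
  F[0-1] = -1927.5154 N (compression)
  F[0-2] = +2699.8938 N (tension)
  F[1-2] = -3601.6010 N (compression)
  Rx@0 = -1224.1800 N
  Ry@0 = +1239.9937 N
  Ry@2 = +2383.7163 N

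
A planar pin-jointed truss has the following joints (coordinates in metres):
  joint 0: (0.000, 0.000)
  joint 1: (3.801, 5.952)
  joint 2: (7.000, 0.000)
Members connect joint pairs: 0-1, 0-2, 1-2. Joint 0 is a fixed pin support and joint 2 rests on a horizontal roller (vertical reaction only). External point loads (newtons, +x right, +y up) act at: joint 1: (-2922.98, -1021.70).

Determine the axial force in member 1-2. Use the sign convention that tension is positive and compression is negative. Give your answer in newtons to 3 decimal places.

N=3 nodes, M=3 members, R=3 reactions → 2N=6, M+R=6
member 0 (0-1): L=7.0621, (cx,cy)=(0.5382,0.8428)
member 1 (0-2): L=7.0000, (cx,cy)=(1.0000,0.0000)
member 2 (1-2): L=6.7572, (cx,cy)=(0.4734,-0.8808)
solve A·x = −loads:
  F[0-1] = -3502.9348 N (compression)
  F[0-2] = -1037.6246 N (compression)
  F[1-2] = +2191.7626 N (tension)
  Rx@0 = +2922.9800 N
  Ry@0 = +2952.2850 N
  Ry@2 = -1930.5850 N

2191.763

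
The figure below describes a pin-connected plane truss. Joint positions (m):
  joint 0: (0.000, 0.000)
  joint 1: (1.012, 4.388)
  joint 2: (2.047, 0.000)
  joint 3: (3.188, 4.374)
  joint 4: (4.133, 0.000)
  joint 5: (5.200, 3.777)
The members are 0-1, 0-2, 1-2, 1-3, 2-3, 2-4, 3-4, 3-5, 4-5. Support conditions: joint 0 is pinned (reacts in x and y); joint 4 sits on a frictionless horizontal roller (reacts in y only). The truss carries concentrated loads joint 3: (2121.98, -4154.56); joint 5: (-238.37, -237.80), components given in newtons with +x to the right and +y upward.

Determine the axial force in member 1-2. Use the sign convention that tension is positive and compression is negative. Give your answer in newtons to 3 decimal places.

-1174.123

N=6 nodes, M=9 members, R=3 reactions → 2N=12, M+R=12
member 0 (0-1): L=4.5032, (cx,cy)=(0.2247,0.9744)
member 1 (0-2): L=2.0470, (cx,cy)=(1.0000,0.0000)
member 2 (1-2): L=4.5084, (cx,cy)=(0.2296,-0.9733)
member 3 (1-3): L=2.1760, (cx,cy)=(1.0000,-0.0064)
member 4 (2-3): L=4.5204, (cx,cy)=(0.2524,0.9676)
member 5 (2-4): L=2.0860, (cx,cy)=(1.0000,0.0000)
member 6 (3-4): L=4.4749, (cx,cy)=(0.2112,-0.9774)
member 7 (3-5): L=2.0987, (cx,cy)=(0.9587,-0.2845)
member 8 (4-5): L=3.9248, (cx,cy)=(0.2719,0.9623)
solve A·x = −loads:
  F[0-1] = +1169.2476 N (tension)
  F[0-2] = +1620.8453 N (tension)
  F[1-2] = -1174.1229 N (compression)
  F[1-3] = +532.3202 N (tension)
  F[2-3] = +1181.0058 N (tension)
  F[2-4] = +1053.1997 N (tension)
  F[3-4] = -5368.0943 N (compression)
  F[3-5] = -164.7582 N (compression)
  F[4-5] = -295.8084 N (compression)
  Rx@0 = -1883.6100 N
  Ry@0 = -1139.3396 N
  Ry@4 = +5531.6996 N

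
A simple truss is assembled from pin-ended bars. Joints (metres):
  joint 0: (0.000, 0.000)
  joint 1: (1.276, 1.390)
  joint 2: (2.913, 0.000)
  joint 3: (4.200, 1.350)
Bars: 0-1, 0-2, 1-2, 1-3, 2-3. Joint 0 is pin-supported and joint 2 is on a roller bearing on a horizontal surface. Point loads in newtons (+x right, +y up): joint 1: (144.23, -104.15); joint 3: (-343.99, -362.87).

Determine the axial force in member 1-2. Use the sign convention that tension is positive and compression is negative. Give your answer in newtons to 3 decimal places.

N=4 nodes, M=5 members, R=3 reactions → 2N=8, M+R=8
member 0 (0-1): L=1.8869, (cx,cy)=(0.6763,0.7367)
member 1 (0-2): L=2.9130, (cx,cy)=(1.0000,0.0000)
member 2 (1-2): L=2.1475, (cx,cy)=(0.7623,-0.6473)
member 3 (1-3): L=2.9243, (cx,cy)=(0.9999,-0.0137)
member 4 (2-3): L=1.8652, (cx,cy)=(0.6900,0.7238)
solve A·x = −loads:
  F[0-1] = +15.1978 N (tension)
  F[0-2] = -210.0376 N (compression)
  F[1-2] = -178.2479 N (compression)
  F[1-3] = +1.9212 N (tension)
  F[2-3] = -501.3083 N (compression)
  Rx@0 = +199.7600 N
  Ry@0 = -11.1958 N
  Ry@2 = +478.2158 N

-178.248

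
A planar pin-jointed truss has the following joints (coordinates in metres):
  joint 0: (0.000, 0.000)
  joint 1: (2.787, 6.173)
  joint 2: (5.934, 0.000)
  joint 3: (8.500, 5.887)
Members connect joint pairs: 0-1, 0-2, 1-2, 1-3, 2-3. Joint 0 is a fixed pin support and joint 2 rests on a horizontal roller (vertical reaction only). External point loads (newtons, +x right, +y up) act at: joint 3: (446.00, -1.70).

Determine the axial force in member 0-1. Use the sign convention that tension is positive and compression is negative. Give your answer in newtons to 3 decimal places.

N=4 nodes, M=5 members, R=3 reactions → 2N=8, M+R=8
member 0 (0-1): L=6.7730, (cx,cy)=(0.4115,0.9114)
member 1 (0-2): L=5.9340, (cx,cy)=(1.0000,0.0000)
member 2 (1-2): L=6.9289, (cx,cy)=(0.4542,-0.8909)
member 3 (1-3): L=5.7202, (cx,cy)=(0.9987,-0.0500)
member 4 (2-3): L=6.4219, (cx,cy)=(0.3996,0.9167)
solve A·x = −loads:
  F[0-1] = +486.2795 N (tension)
  F[0-2] = +245.9019 N (tension)
  F[1-2] = -522.0402 N (compression)
  F[1-3] = +437.7485 N (tension)
  F[2-3] = +22.0211 N (tension)
  Rx@0 = -446.0000 N
  Ry@0 = -443.2026 N
  Ry@2 = +444.9026 N

486.280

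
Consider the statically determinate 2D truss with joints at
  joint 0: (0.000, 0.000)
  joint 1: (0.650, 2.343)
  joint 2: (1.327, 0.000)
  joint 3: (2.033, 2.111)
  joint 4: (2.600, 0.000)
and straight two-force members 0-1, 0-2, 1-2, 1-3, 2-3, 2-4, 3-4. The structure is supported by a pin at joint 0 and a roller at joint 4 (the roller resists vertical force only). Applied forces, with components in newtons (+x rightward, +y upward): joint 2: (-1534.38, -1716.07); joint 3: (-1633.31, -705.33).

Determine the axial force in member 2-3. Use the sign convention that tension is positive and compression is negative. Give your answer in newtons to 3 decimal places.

N=5 nodes, M=7 members, R=3 reactions → 2N=10, M+R=10
member 0 (0-1): L=2.4315, (cx,cy)=(0.2673,0.9636)
member 1 (0-2): L=1.3270, (cx,cy)=(1.0000,0.0000)
member 2 (1-2): L=2.4388, (cx,cy)=(0.2776,-0.9607)
member 3 (1-3): L=1.4023, (cx,cy)=(0.9862,-0.1654)
member 4 (2-3): L=2.2259, (cx,cy)=(0.3172,0.9484)
member 5 (2-4): L=1.2730, (cx,cy)=(1.0000,0.0000)
member 6 (3-4): L=2.1858, (cx,cy)=(0.2594,-0.9658)
solve A·x = −loads:
  F[0-1] = -2407.7807 N (compression)
  F[0-2] = -2524.0284 N (compression)
  F[1-2] = +2656.2067 N (tension)
  F[1-3] = -1400.2945 N (compression)
  F[2-3] = -881.2470 N (compression)
  F[2-4] = +27.1944 N (tension)
  F[3-4] = -104.8360 N (compression)
  Rx@0 = +3167.6900 N
  Ry@0 = +2320.1526 N
  Ry@4 = +101.2474 N

-881.247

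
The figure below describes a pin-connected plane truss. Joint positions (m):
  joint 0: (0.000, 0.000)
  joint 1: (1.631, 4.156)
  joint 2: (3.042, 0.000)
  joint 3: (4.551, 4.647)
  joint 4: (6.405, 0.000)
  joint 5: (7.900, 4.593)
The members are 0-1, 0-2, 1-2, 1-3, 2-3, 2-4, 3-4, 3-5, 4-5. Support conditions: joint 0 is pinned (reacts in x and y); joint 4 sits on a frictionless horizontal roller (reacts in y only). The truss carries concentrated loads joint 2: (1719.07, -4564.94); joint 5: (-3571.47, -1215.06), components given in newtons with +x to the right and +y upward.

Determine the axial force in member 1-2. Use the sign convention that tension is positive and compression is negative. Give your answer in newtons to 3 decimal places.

4361.639

N=6 nodes, M=9 members, R=3 reactions → 2N=12, M+R=12
member 0 (0-1): L=4.4646, (cx,cy)=(0.3653,0.9309)
member 1 (0-2): L=3.0420, (cx,cy)=(1.0000,0.0000)
member 2 (1-2): L=4.3890, (cx,cy)=(0.3215,-0.9469)
member 3 (1-3): L=2.9610, (cx,cy)=(0.9862,0.1658)
member 4 (2-3): L=4.8859, (cx,cy)=(0.3089,0.9511)
member 5 (2-4): L=3.3630, (cx,cy)=(1.0000,0.0000)
member 6 (3-4): L=5.0032, (cx,cy)=(0.3706,-0.9288)
member 7 (3-5): L=3.3494, (cx,cy)=(0.9999,-0.0161)
member 8 (4-5): L=4.8302, (cx,cy)=(0.3095,0.9509)
solve A·x = −loads:
  F[0-1] = -5021.4079 N (compression)
  F[0-2] = -17.9807 N (compression)
  F[1-2] = +4361.6387 N (tension)
  F[1-3] = -3282.0636 N (compression)
  F[2-3] = +457.1938 N (tension)
  F[2-4] = -476.0490 N (compression)
  F[3-4] = +172.6317 N (tension)
  F[3-5] = -3159.8027 N (compression)
  F[4-5] = -1331.3794 N (compression)
  Rx@0 = +1852.4000 N
  Ry@0 = +4674.3388 N
  Ry@4 = +1105.6612 N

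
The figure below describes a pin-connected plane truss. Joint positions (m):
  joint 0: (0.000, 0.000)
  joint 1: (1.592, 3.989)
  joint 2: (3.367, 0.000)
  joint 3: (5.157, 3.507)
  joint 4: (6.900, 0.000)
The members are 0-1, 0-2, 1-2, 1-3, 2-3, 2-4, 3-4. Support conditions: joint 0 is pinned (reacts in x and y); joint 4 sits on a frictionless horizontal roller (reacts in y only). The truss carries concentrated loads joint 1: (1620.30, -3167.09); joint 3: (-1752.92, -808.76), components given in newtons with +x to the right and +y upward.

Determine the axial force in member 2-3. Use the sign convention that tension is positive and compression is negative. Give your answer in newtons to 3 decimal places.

254.590

N=5 nodes, M=7 members, R=3 reactions → 2N=10, M+R=10
member 0 (0-1): L=4.2949, (cx,cy)=(0.3707,0.9288)
member 1 (0-2): L=3.3670, (cx,cy)=(1.0000,0.0000)
member 2 (1-2): L=4.3661, (cx,cy)=(0.4065,-0.9136)
member 3 (1-3): L=3.5974, (cx,cy)=(0.9910,-0.1340)
member 4 (2-3): L=3.9374, (cx,cy)=(0.4546,0.8907)
member 5 (2-4): L=3.5330, (cx,cy)=(1.0000,0.0000)
member 6 (3-4): L=3.9163, (cx,cy)=(0.4451,-0.8955)
solve A·x = −loads:
  F[0-1] = -2793.9062 N (compression)
  F[0-2] = +902.9916 N (tension)
  F[1-2] = -248.1970 N (compression)
  F[1-3] = -2578.2560 N (compression)
  F[2-3] = +254.5904 N (tension)
  F[2-4] = +686.3486 N (tension)
  F[3-4] = -1542.1229 N (compression)
  Rx@0 = +132.6200 N
  Ry@0 = +2594.8835 N
  Ry@4 = +1380.9665 N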